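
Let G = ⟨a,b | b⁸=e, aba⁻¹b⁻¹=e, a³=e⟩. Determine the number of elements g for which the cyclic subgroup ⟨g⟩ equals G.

G is cyclic of order 24. An element generates G iff its order is 24, and a cyclic group of order 24 has exactly φ(24) = 8 such elements.

Answer: 8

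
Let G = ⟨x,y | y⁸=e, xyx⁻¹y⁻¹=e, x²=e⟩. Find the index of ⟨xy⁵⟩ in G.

First find ord(xy⁵) by computing successive powers:
  (xy⁵)¹ = xy⁵, (xy⁵)² = y², (xy⁵)³ = xy⁷, (xy⁵)⁴ = y⁴, (xy⁵)⁵ = xy, (xy⁵)⁶ = y⁶, (xy⁵)⁷ = xy³, (xy⁵)⁸ = e.
So |⟨xy⁵⟩| = ord(xy⁵) = 8. With |G| = 16, by Lagrange [G : ⟨xy⁵⟩] = 16/8 = 2.

Answer: 2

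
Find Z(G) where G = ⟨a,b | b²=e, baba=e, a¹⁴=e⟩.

An element z ∈ Z(G) iff z commutes with every generator.
For example a⁷ is central: (a⁷)·a = a⁸ = a·(a⁷); (a⁷)·b = a⁷b = b·(a⁷).
Whereas a ∉ Z(G) since a·b = ab ≠ a¹³b = b·a.
Checking each of the 28 elements this way gives Z(G) = {e, a⁷}, of order 2.

Answer: {e, a⁷}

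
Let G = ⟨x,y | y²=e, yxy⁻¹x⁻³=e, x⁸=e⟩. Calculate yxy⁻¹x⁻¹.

[y, x] = y·x·y⁻¹·x⁻¹.
  y · x = x³y
  (x³y) · y = x³
  (x³) · (x⁷) = x²

Answer: x²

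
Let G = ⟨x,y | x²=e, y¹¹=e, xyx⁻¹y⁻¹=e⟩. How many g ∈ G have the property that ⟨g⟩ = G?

G is cyclic of order 22. An element generates G iff its order is 22, and a cyclic group of order 22 has exactly φ(22) = 10 such elements.

Answer: 10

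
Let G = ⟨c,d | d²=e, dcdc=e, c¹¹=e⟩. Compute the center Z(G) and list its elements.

An element z ∈ Z(G) iff z commutes with every generator.
For example e is central: e·c = c = c·e; e·d = d = d·e.
Whereas c ∉ Z(G) since c·d = cd ≠ c¹⁰d = d·c.
Checking each of the 22 elements this way gives Z(G) = {e}, of order 1.

Answer: {e}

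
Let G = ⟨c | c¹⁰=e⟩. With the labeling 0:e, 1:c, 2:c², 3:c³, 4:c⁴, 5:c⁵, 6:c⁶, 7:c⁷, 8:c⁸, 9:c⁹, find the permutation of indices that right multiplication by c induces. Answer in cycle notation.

(0 1 2 3 4 5 6 7 8 9)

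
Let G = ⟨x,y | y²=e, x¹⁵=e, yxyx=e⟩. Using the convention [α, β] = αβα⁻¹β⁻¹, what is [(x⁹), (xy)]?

[(x⁹), (xy)] = (x⁹)·(xy)·(x⁹)⁻¹·(xy)⁻¹.
  (x⁹) · (xy) = x¹⁰y
  (x¹⁰y) · (x⁶) = x⁴y
  (x⁴y) · (xy) = x³

Answer: x³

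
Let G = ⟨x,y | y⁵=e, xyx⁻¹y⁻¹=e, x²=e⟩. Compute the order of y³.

Compute successive powers until reaching e:
  (y³)¹ = y³, (y³)² = y, (y³)³ = y⁴, (y³)⁴ = y², (y³)⁵ = e.
The smallest positive k with (y³)ᵏ = e is 5.

Answer: 5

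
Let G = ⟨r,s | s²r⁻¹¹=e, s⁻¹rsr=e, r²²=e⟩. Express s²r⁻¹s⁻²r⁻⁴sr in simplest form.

Multiply left to right, reducing at each step:
  (r¹¹) · r⁻¹ = r¹⁰
  (r¹⁰) · s⁻² = r²¹
  (r²¹) · r⁻⁴ = r¹⁷
  (r¹⁷) · s = r⁶s⁻¹
  (r⁶s⁻¹) · r = r⁵s⁻¹

Answer: r⁵s⁻¹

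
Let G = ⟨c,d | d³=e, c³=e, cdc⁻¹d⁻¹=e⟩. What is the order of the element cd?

Compute successive powers until reaching e:
  (cd)¹ = cd, (cd)² = c²d², (cd)³ = e.
The smallest positive k with (cd)ᵏ = e is 3.

Answer: 3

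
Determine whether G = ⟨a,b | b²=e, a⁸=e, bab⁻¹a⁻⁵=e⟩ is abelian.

a·b = ab but b·a = a⁵b, so a·b ≠ b·a and G is not abelian.

Answer: No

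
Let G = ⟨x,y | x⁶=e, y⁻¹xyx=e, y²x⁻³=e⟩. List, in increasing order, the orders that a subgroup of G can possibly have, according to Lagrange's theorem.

|G| = 12 = 2² · 3. By Lagrange's theorem the order of any subgroup divides 12; the divisors of 12 are 1, 2, 3, 4, 6, 12.

Answer: 1, 2, 3, 4, 6, 12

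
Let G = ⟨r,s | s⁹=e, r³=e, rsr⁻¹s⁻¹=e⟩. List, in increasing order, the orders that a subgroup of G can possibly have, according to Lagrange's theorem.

|G| = 27 = 3³. By Lagrange's theorem the order of any subgroup divides 27; the divisors of 27 are 1, 3, 9, 27.

Answer: 1, 3, 9, 27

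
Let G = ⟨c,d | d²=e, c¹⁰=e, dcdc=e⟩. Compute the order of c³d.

Compute successive powers until reaching e:
  (c³d)¹ = c³d, (c³d)² = e.
The smallest positive k with (c³d)ᵏ = e is 2.

Answer: 2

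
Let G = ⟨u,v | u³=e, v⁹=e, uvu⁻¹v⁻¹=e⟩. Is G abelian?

Each pair of generators commutes: u·v = uv = v·u. Since the generators pairwise commute, every element of G commutes with every other, so G is abelian.

Answer: Yes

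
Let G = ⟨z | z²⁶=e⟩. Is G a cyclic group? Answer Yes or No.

|G| = 26. The element z has order 26 (its powers give 26 distinct elements), so ⟨z⟩ = G and G is cyclic.

Answer: Yes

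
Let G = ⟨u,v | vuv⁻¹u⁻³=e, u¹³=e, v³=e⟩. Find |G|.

Enumerate words in the generators, reducing via the relations: the distinct elements are
  {e, u, v, uv, u², u³, u⁴, u⁵, u⁶, u⁷, u⁸, u⁹, v², uv², u²v, u³v, u¹², u¹¹, u¹⁰, u⁴v, u⁵v, u⁶v, u⁷v, u⁸v, u⁹v, u²v², u³v², u¹²v, u¹¹v, u¹⁰v, u⁴v², u⁵v², u⁶v², u⁷v², u⁸v², u⁹v², u¹²v², u¹¹v², u¹⁰v²}.
No further products give new elements, so |G| = 39.

Answer: 39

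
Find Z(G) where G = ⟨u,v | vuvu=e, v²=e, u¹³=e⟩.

An element z ∈ Z(G) iff z commutes with every generator.
For example e is central: e·u = u = u·e; e·v = v = v·e.
Whereas u ∉ Z(G) since u·v = uv ≠ u¹²v = v·u.
Checking each of the 26 elements this way gives Z(G) = {e}, of order 1.

Answer: {e}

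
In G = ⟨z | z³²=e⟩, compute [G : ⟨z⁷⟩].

First find ord(z⁷) by computing successive powers:
  (z⁷)¹ = z⁷, (z⁷)² = z¹⁴, (z⁷)³ = z²¹, (z⁷)⁴ = z²⁸, (z⁷)⁵ = z³, (z⁷)⁶ = z¹⁰, (z⁷)⁷ = z¹⁷, (z⁷)⁸ = z²⁴, (z⁷)⁹ = z³¹, (z⁷)¹⁰ = z⁶, (z⁷)¹¹ = z¹³, (z⁷)¹² = z²⁰, (z⁷)¹³ = z²⁷, (z⁷)¹⁴ = z², (z⁷)¹⁵ = z⁹, (z⁷)¹⁶ = z¹⁶, (z⁷)¹⁷ = z²³, (z⁷)¹⁸ = z³⁰, (z⁷)¹⁹ = z⁵, (z⁷)²⁰ = z¹², (z⁷)²¹ = z¹⁹, (z⁷)²² = z²⁶, (z⁷)²³ = z, (z⁷)²⁴ = z⁸, (z⁷)²⁵ = z¹⁵, (z⁷)²⁶ = z²², (z⁷)²⁷ = z²⁹, (z⁷)²⁸ = z⁴, (z⁷)²⁹ = z¹¹, (z⁷)³⁰ = z¹⁸, (z⁷)³¹ = z²⁵, (z⁷)³² = e.
So |⟨z⁷⟩| = ord(z⁷) = 32. With |G| = 32, by Lagrange [G : ⟨z⁷⟩] = 32/32 = 1.

Answer: 1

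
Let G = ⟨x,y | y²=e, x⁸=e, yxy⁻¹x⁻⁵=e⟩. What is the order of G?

Enumerate words in the generators, reducing via the relations: the distinct elements are
  {e, x, y, xy, x², x³, x⁴, x⁵, x⁶, x⁷, x²y, x³y, x⁴y, x⁵y, x⁶y, x⁷y}.
No further products give new elements, so |G| = 16.

Answer: 16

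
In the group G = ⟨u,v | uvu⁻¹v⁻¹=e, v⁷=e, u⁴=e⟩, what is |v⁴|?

Compute successive powers until reaching e:
  (v⁴)¹ = v⁴, (v⁴)² = v, (v⁴)³ = v⁵, (v⁴)⁴ = v², (v⁴)⁵ = v⁶, (v⁴)⁶ = v³, (v⁴)⁷ = e.
The smallest positive k with (v⁴)ᵏ = e is 7.

Answer: 7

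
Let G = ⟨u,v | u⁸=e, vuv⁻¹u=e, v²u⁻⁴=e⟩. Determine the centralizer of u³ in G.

⟨u³⟩ ⊆ C_G(u³) since powers of u³ commute with u³; so |C_G(u³)| ≥ |⟨u³⟩| = 8.
By orbit–stabilizer, |C_G(u³)| = |G| / |conj. class of u³| = 16 / 2 = 8.
The 8 elements commuting with u³ are {e, u, u², u³, u⁴, u⁵, u⁶, u⁷}.

Answer: {e, u, u², u³, u⁴, u⁵, u⁶, u⁷}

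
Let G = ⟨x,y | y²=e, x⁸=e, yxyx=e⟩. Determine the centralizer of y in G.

⟨y⟩ ⊆ C_G(y) since powers of y commute with y; so |C_G(y)| ≥ |⟨y⟩| = 2.
By orbit–stabilizer, |C_G(y)| = |G| / |conj. class of y| = 16 / 4 = 4.
The 4 elements commuting with y are {e, x⁴, y, x⁴y}.

Answer: {e, x⁴, y, x⁴y}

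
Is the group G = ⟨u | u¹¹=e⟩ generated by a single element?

|G| = 11. The element u has order 11 (its powers give 11 distinct elements), so ⟨u⟩ = G and G is cyclic.

Answer: Yes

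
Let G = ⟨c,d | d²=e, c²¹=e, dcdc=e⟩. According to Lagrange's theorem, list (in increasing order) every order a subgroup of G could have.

|G| = 42 = 2 · 3 · 7. By Lagrange's theorem the order of any subgroup divides 42; the divisors of 42 are 1, 2, 3, 6, 7, 14, 21, 42.

Answer: 1, 2, 3, 6, 7, 14, 21, 42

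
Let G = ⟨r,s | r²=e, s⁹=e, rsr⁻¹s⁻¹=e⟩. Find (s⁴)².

Compute successive powers of (s⁴), reducing at each step:
  (s⁴)²: (s⁴) · s⁴ = s⁸

Answer: s⁸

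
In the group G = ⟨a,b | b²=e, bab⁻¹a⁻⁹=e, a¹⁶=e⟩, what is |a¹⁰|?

Compute successive powers until reaching e:
  (a¹⁰)¹ = a¹⁰, (a¹⁰)² = a⁴, (a¹⁰)³ = a¹⁴, (a¹⁰)⁴ = a⁸, (a¹⁰)⁵ = a², (a¹⁰)⁶ = a¹², (a¹⁰)⁷ = a⁶, (a¹⁰)⁸ = e.
The smallest positive k with (a¹⁰)ᵏ = e is 8.

Answer: 8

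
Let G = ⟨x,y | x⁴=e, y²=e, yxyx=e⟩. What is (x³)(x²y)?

Compute (x³) · (x²y) by multiplying left to right and reducing via the relations at each step:
  (x³) · x² = x
  x · y = xy

Answer: xy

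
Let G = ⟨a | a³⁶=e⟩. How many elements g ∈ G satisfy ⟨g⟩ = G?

G is cyclic of order 36. An element generates G iff its order is 36, and a cyclic group of order 36 has exactly φ(36) = 12 such elements.

Answer: 12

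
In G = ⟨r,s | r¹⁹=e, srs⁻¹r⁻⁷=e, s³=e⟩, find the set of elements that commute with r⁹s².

⟨r⁹s²⟩ ⊆ C_G(r⁹s²) since powers of r⁹s² commute with r⁹s²; so |C_G(r⁹s²)| ≥ |⟨r⁹s²⟩| = 3.
By orbit–stabilizer, |C_G(r⁹s²)| = |G| / |conj. class of r⁹s²| = 57 / 19 = 3.
The 3 elements commuting with r⁹s² are {e, r¹³s, r⁹s²}.

Answer: {e, r¹³s, r⁹s²}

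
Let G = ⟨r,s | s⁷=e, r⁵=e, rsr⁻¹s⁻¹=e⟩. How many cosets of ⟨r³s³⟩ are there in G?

First find ord(r³s³) by computing successive powers:
  (r³s³)¹ = r³s³, (r³s³)² = rs⁶, (r³s³)³ = r⁴s², (r³s³)⁴ = r²s⁵, (r³s³)⁵ = s, (r³s³)⁶ = r³s⁴, (r³s³)⁷ = r, (r³s³)⁸ = r⁴s³, (r³s³)⁹ = r²s⁶, (r³s³)¹⁰ = s², (r³s³)¹¹ = r³s⁵, (r³s³)¹² = rs, (r³s³)¹³ = r⁴s⁴, (r³s³)¹⁴ = r², (r³s³)¹⁵ = s³, (r³s³)¹⁶ = r³s⁶, (r³s³)¹⁷ = rs², (r³s³)¹⁸ = r⁴s⁵, (r³s³)¹⁹ = r²s, (r³s³)²⁰ = s⁴, (r³s³)²¹ = r³, (r³s³)²² = rs³, (r³s³)²³ = r⁴s⁶, (r³s³)²⁴ = r²s², (r³s³)²⁵ = s⁵, (r³s³)²⁶ = r³s, (r³s³)²⁷ = rs⁴, (r³s³)²⁸ = r⁴, (r³s³)²⁹ = r²s³, (r³s³)³⁰ = s⁶, (r³s³)³¹ = r³s², (r³s³)³² = rs⁵, (r³s³)³³ = r⁴s, (r³s³)³⁴ = r²s⁴, (r³s³)³⁵ = e.
So |⟨r³s³⟩| = ord(r³s³) = 35. With |G| = 35, by Lagrange [G : ⟨r³s³⟩] = 35/35 = 1.

Answer: 1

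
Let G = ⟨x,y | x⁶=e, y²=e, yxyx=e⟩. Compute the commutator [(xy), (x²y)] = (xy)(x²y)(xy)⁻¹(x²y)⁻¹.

[(xy), (x²y)] = (xy)·(x²y)·(xy)⁻¹·(x²y)⁻¹.
  (xy) · (x²y) = x⁵
  (x⁵) · (xy) = y
  y · (x²y) = x⁴

Answer: x⁴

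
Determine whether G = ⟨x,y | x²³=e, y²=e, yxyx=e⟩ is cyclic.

Every cyclic group is abelian. But x·y = xy while y·x = x²²y, so x·y ≠ y·x and G is not abelian. Hence G is not cyclic.

Answer: No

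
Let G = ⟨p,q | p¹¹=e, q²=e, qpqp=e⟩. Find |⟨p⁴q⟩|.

|⟨p⁴q⟩| equals the order of p⁴q. Compute successive powers until reaching e:
  (p⁴q)¹ = p⁴q, (p⁴q)² = e.
The smallest positive k with (p⁴q)ᵏ = e is 2, so |⟨p⁴q⟩| = 2.

Answer: 2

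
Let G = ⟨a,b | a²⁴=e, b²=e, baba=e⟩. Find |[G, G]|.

G' = [G, G] is generated by all commutators. The generator-pair commutators are: [a, b] = a².
The subgroup they normally generate is {e, a², a⁴, a⁶, a⁸, a¹⁰, a¹², a¹⁴, a¹⁶, a¹⁸, a²⁰, a²²}, of order 12.
Check: |G/G'| = 48/12 = 4 is the order of the abelianisation.

Answer: 12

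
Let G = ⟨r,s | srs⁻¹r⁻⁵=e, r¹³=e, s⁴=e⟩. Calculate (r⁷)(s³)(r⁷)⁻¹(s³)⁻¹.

[(r⁷), (s³)] = (r⁷)·(s³)·(r⁷)⁻¹·(s³)⁻¹.
  (r⁷) · (s³) = r⁷s³
  (r⁷s³) · (r⁶) = r³s³
  (r³s³) · s = r³

Answer: r³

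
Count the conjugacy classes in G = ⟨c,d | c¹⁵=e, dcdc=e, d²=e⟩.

The conjugacy classes (representative and size) are:
  [e] (size 1), [c¹⁴] (size 2), [c²] (size 2), [c³] (size 2), [c⁴] (size 2), [c¹⁰] (size 2), [c⁹] (size 2), [c⁷] (size 2), [c¹³d] (size 15).
Class equation: 1 + 2 + 2 + 2 + 2 + 2 + 2 + 2 + 15 = 30 = |G|. So G has 9 conjugacy classes.

Answer: 9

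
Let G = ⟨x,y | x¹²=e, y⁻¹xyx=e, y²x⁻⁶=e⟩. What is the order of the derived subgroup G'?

G' = [G, G] is generated by all commutators. The generator-pair commutators are: [x, y] = x².
The subgroup they normally generate is {e, x², x⁴, x⁶, x⁸, x¹⁰}, of order 6.
Check: |G/G'| = 24/6 = 4 is the order of the abelianisation.

Answer: 6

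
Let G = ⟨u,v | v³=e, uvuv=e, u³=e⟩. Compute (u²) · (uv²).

Compute (u²) · (uv²) by multiplying left to right and reducing via the relations at each step:
  (u²) · u = e
  e · v² = v²

Answer: v²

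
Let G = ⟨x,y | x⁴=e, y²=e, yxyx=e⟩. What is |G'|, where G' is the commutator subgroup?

G' = [G, G] is generated by all commutators. The generator-pair commutators are: [x, y] = x².
The subgroup they normally generate is {e, x²}, of order 2.
Check: |G/G'| = 8/2 = 4 is the order of the abelianisation.

Answer: 2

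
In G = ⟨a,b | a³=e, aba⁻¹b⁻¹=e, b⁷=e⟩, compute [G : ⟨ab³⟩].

First find ord(ab³) by computing successive powers:
  (ab³)¹ = ab³, (ab³)² = a²b⁶, (ab³)³ = b², (ab³)⁴ = ab⁵, (ab³)⁵ = a²b, (ab³)⁶ = b⁴, (ab³)⁷ = a, (ab³)⁸ = a²b³, (ab³)⁹ = b⁶, (ab³)¹⁰ = ab², (ab³)¹¹ = a²b⁵, (ab³)¹² = b, (ab³)¹³ = ab⁴, (ab³)¹⁴ = a², (ab³)¹⁵ = b³, (ab³)¹⁶ = ab⁶, (ab³)¹⁷ = a²b², (ab³)¹⁸ = b⁵, (ab³)¹⁹ = ab, (ab³)²⁰ = a²b⁴, (ab³)²¹ = e.
So |⟨ab³⟩| = ord(ab³) = 21. With |G| = 21, by Lagrange [G : ⟨ab³⟩] = 21/21 = 1.

Answer: 1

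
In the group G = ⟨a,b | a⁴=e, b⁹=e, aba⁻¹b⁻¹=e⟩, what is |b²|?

Compute successive powers until reaching e:
  (b²)¹ = b², (b²)² = b⁴, (b²)³ = b⁶, (b²)⁴ = b⁸, (b²)⁵ = b, (b²)⁶ = b³, (b²)⁷ = b⁵, (b²)⁸ = b⁷, (b²)⁹ = e.
The smallest positive k with (b²)ᵏ = e is 9.

Answer: 9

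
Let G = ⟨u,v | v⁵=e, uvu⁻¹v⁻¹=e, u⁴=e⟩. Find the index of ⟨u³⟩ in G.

First find ord(u³) by computing successive powers:
  (u³)¹ = u³, (u³)² = u², (u³)³ = u, (u³)⁴ = e.
So |⟨u³⟩| = ord(u³) = 4. With |G| = 20, by Lagrange [G : ⟨u³⟩] = 20/4 = 5.

Answer: 5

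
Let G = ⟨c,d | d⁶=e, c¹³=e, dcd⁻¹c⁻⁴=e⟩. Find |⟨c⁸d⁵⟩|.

|⟨c⁸d⁵⟩| equals the order of c⁸d⁵. Compute successive powers until reaching e:
  (c⁸d⁵)¹ = c⁸d⁵, (c⁸d⁵)² = c¹⁰d⁴, (c⁸d⁵)³ = c⁴d³, (c⁸d⁵)⁴ = c⁹d², (c⁸d⁵)⁵ = c⁷d, (c⁸d⁵)⁶ = e.
The smallest positive k with (c⁸d⁵)ᵏ = e is 6, so |⟨c⁸d⁵⟩| = 6.

Answer: 6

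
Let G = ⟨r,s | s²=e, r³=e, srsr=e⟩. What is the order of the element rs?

Compute successive powers until reaching e:
  (rs)¹ = rs, (rs)² = e.
The smallest positive k with (rs)ᵏ = e is 2.

Answer: 2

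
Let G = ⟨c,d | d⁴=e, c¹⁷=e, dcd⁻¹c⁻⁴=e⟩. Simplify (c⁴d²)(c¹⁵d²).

Compute (c⁴d²) · (c¹⁵d²) by multiplying left to right and reducing via the relations at each step:
  (c⁴d²) · c¹⁵ = c⁶d²
  (c⁶d²) · d² = c⁶

Answer: c⁶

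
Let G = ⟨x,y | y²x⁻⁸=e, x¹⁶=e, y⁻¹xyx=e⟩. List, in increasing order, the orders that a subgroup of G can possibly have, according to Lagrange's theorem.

|G| = 32 = 2⁵. By Lagrange's theorem the order of any subgroup divides 32; the divisors of 32 are 1, 2, 4, 8, 16, 32.

Answer: 1, 2, 4, 8, 16, 32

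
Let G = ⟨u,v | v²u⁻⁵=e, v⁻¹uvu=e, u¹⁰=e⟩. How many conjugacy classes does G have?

The conjugacy classes (representative and size) are:
  [e] (size 1), [u] (size 2), [u⁸] (size 2), [u⁷] (size 2), [u⁴] (size 2), [u⁵] (size 1), [u⁴v] (size 5), [u²v⁻¹] (size 5).
Class equation: 1 + 2 + 2 + 2 + 2 + 1 + 5 + 5 = 20 = |G|. So G has 8 conjugacy classes.

Answer: 8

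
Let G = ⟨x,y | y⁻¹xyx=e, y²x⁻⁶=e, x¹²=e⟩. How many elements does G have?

Enumerate words in the generators, reducing via the relations: the distinct elements are
  {e, x, y, xy, x², x³, x⁴, x⁵, x⁶, x⁷, x⁸, x⁹, x²y, x³y, x¹¹, x¹⁰, x⁴y, x⁵y, y⁻¹, xy⁻¹, x²y⁻¹, x³y⁻¹, x⁴y⁻¹, x⁵y⁻¹}.
No further products give new elements, so |G| = 24.

Answer: 24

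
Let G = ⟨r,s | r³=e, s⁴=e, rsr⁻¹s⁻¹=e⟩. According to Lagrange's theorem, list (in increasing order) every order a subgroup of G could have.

|G| = 12 = 2² · 3. By Lagrange's theorem the order of any subgroup divides 12; the divisors of 12 are 1, 2, 3, 4, 6, 12.

Answer: 1, 2, 3, 4, 6, 12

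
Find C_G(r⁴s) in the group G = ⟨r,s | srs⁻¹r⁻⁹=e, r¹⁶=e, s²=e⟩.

⟨r⁴s⟩ ⊆ C_G(r⁴s) since powers of r⁴s commute with r⁴s; so |C_G(r⁴s)| ≥ |⟨r⁴s⟩| = 4.
By orbit–stabilizer, |C_G(r⁴s)| = |G| / |conj. class of r⁴s| = 32 / 2 = 16.
The 16 elements commuting with r⁴s are {e, r², r⁴, r⁶, r⁸, r¹⁰, r¹², r¹⁴, s, r¹⁰s, r²s, r¹²s, r⁴s, r¹⁴s, r⁶s, r⁸s}.

Answer: {e, r², r⁴, r⁶, r⁸, r¹⁰, r¹², r¹⁴, s, r¹⁰s, r²s, r¹²s, r⁴s, r¹⁴s, r⁶s, r⁸s}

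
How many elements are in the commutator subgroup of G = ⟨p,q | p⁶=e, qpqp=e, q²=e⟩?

G' = [G, G] is generated by all commutators. The generator-pair commutators are: [p, q] = p².
The subgroup they normally generate is {e, p², p⁴}, of order 3.
Check: |G/G'| = 12/3 = 4 is the order of the abelianisation.

Answer: 3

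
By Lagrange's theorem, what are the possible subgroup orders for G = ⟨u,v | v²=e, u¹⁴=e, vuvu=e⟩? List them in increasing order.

|G| = 28 = 2² · 7. By Lagrange's theorem the order of any subgroup divides 28; the divisors of 28 are 1, 2, 4, 7, 14, 28.

Answer: 1, 2, 4, 7, 14, 28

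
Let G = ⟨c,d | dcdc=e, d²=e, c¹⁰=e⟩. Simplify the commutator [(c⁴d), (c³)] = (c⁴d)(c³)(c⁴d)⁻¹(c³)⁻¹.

[(c⁴d), (c³)] = (c⁴d)·(c³)·(c⁴d)⁻¹·(c³)⁻¹.
  (c⁴d) · (c³) = cd
  (cd) · (c⁴d) = c⁷
  (c⁷) · (c⁷) = c⁴

Answer: c⁴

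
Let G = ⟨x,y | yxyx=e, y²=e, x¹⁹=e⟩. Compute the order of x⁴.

Compute successive powers until reaching e:
  (x⁴)¹ = x⁴, (x⁴)² = x⁸, (x⁴)³ = x¹², (x⁴)⁴ = x¹⁶, (x⁴)⁵ = x, (x⁴)⁶ = x⁵, (x⁴)⁷ = x⁹, (x⁴)⁸ = x¹³, (x⁴)⁹ = x¹⁷, (x⁴)¹⁰ = x², (x⁴)¹¹ = x⁶, (x⁴)¹² = x¹⁰, (x⁴)¹³ = x¹⁴, (x⁴)¹⁴ = x¹⁸, (x⁴)¹⁵ = x³, (x⁴)¹⁶ = x⁷, (x⁴)¹⁷ = x¹¹, (x⁴)¹⁸ = x¹⁵, (x⁴)¹⁹ = e.
The smallest positive k with (x⁴)ᵏ = e is 19.

Answer: 19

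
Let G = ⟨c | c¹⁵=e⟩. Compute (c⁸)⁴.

Compute successive powers of (c⁸), reducing at each step:
  (c⁸)²: (c⁸) · c⁸ = c
  (c⁸)³: c · c⁸ = c⁹
  (c⁸)⁴: (c⁹) · c⁸ = c²

Answer: c²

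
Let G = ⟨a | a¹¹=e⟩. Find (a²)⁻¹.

The order of (a²) is 11 (smallest k with (a²)ᵏ = e), so (a²)⁻¹ = (a²)¹⁰ = a⁹.
Check: (a²) · (a⁹) → (a²) · a⁹ = e, giving e as required.

Answer: a⁹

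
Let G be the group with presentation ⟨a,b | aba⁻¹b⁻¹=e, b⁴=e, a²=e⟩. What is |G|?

Enumerate words in the generators, reducing via the relations: the distinct elements are
  {a, b, e, ab, b², b³, ab², ab³}.
No further products give new elements, so |G| = 8.

Answer: 8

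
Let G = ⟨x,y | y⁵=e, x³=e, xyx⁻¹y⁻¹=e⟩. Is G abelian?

Each pair of generators commutes: x·y = xy = y·x. Since the generators pairwise commute, every element of G commutes with every other, so G is abelian.

Answer: Yes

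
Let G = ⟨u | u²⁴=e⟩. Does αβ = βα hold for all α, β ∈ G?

G has a single generator, so G is cyclic and hence abelian.

Answer: Yes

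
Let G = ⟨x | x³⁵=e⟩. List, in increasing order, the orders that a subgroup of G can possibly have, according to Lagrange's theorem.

|G| = 35 = 5 · 7. By Lagrange's theorem the order of any subgroup divides 35; the divisors of 35 are 1, 5, 7, 35.

Answer: 1, 5, 7, 35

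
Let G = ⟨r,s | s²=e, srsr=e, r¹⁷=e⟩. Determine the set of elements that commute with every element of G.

An element z ∈ Z(G) iff z commutes with every generator.
For example e is central: e·r = r = r·e; e·s = s = s·e.
Whereas r ∉ Z(G) since r·s = rs ≠ r¹⁶s = s·r.
Checking each of the 34 elements this way gives Z(G) = {e}, of order 1.

Answer: {e}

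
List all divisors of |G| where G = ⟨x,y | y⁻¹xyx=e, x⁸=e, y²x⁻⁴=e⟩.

|G| = 16 = 2⁴. By Lagrange's theorem the order of any subgroup divides 16; the divisors of 16 are 1, 2, 4, 8, 16.

Answer: 1, 2, 4, 8, 16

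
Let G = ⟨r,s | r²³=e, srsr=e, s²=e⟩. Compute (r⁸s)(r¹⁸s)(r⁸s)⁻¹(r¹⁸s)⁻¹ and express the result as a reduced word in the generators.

[(r⁸s), (r¹⁸s)] = (r⁸s)·(r¹⁸s)·(r⁸s)⁻¹·(r¹⁸s)⁻¹.
  (r⁸s) · (r¹⁸s) = r¹³
  (r¹³) · (r⁸s) = r²¹s
  (r²¹s) · (r¹⁸s) = r³

Answer: r³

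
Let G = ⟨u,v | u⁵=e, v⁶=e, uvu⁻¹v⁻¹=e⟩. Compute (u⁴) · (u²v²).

Compute (u⁴) · (u²v²) by multiplying left to right and reducing via the relations at each step:
  (u⁴) · u² = u
  u · v² = uv²

Answer: uv²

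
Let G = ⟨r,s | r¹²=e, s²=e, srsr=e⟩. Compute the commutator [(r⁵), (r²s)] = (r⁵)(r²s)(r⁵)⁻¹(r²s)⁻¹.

[(r⁵), (r²s)] = (r⁵)·(r²s)·(r⁵)⁻¹·(r²s)⁻¹.
  (r⁵) · (r²s) = r⁷s
  (r⁷s) · (r⁷) = s
  s · (r²s) = r¹⁰

Answer: r¹⁰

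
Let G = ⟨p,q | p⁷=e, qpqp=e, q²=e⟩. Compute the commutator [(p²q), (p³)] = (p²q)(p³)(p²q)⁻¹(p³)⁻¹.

[(p²q), (p³)] = (p²q)·(p³)·(p²q)⁻¹·(p³)⁻¹.
  (p²q) · (p³) = p⁶q
  (p⁶q) · (p²q) = p⁴
  (p⁴) · (p⁴) = p

Answer: p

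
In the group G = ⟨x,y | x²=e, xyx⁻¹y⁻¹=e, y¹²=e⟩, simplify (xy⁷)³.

Compute successive powers of (xy⁷), reducing at each step:
  (xy⁷)²: (xy⁷) · x = y⁷;   (y⁷) · y⁷ = y²
  (xy⁷)³: (y²) · x = xy²;   (xy²) · y⁷ = xy⁹

Answer: xy⁹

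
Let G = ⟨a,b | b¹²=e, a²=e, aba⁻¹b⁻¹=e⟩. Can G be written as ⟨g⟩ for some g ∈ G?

|G| = 24, but the maximum element order in G is 12 < 24. No single element generates all of G, so G is not cyclic.

Answer: No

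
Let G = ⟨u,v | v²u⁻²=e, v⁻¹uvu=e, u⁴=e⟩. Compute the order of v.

Compute successive powers until reaching e:
  v¹ = v, v² = u², v³ = v⁻¹, v⁴ = e.
The smallest positive k with vᵏ = e is 4.

Answer: 4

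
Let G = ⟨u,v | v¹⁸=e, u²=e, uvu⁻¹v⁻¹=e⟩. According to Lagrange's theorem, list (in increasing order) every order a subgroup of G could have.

|G| = 36 = 2² · 3². By Lagrange's theorem the order of any subgroup divides 36; the divisors of 36 are 1, 2, 3, 4, 6, 9, 12, 18, 36.

Answer: 1, 2, 3, 4, 6, 9, 12, 18, 36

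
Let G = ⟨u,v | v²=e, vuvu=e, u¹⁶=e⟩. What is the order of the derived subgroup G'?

G' = [G, G] is generated by all commutators. The generator-pair commutators are: [u, v] = u².
The subgroup they normally generate is {e, u², u⁴, u⁶, u⁸, u¹⁰, u¹², u¹⁴}, of order 8.
Check: |G/G'| = 32/8 = 4 is the order of the abelianisation.

Answer: 8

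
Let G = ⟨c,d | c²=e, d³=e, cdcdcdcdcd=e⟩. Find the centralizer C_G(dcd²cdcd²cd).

⟨dcd²cdcd²cd⟩ ⊆ C_G(dcd²cdcd²cd) since powers of dcd²cdcd²cd commute with dcd²cdcd²cd; so |C_G(dcd²cdcd²cd)| ≥ |⟨dcd²cdcd²cd⟩| = 2.
By orbit–stabilizer, |C_G(dcd²cdcd²cd)| = |G| / |conj. class of dcd²cdcd²cd| = 60 / 15 = 4.
The 4 elements commuting with dcd²cdcd²cd are {e, c, cdcd²cdcd²cd, dcd²cdcd²cd}.

Answer: {e, c, cdcd²cdcd²cd, dcd²cdcd²cd}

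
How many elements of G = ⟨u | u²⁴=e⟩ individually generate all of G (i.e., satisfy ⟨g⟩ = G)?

G is cyclic of order 24. An element generates G iff its order is 24, and a cyclic group of order 24 has exactly φ(24) = 8 such elements.

Answer: 8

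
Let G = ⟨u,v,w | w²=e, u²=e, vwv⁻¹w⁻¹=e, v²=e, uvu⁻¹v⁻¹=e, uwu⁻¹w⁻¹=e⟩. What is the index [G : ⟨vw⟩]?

First find ord(vw) by computing successive powers:
  (vw)¹ = vw, (vw)² = e.
So |⟨vw⟩| = ord(vw) = 2. With |G| = 8, by Lagrange [G : ⟨vw⟩] = 8/2 = 4.

Answer: 4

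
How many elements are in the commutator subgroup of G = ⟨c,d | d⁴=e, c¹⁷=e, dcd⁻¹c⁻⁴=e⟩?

G' = [G, G] is generated by all commutators. The generator-pair commutators are: [c, d] = c¹⁴.
The subgroup they normally generate is {e, c, c², c³, c⁴, c⁵, c⁶, c⁷, c⁸, c⁹, c¹⁰, c¹¹, c¹², c¹³, c¹⁴, c¹⁵, c¹⁶}, of order 17.
Check: |G/G'| = 68/17 = 4 is the order of the abelianisation.

Answer: 17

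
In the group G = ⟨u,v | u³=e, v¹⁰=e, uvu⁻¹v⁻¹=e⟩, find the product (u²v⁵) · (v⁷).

Compute (u²v⁵) · (v⁷) by multiplying left to right and reducing via the relations at each step:
  (u²v⁵) · v⁷ = u²v²

Answer: u²v²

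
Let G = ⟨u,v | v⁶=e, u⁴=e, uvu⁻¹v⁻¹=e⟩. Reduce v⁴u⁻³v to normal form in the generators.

Multiply left to right, reducing at each step:
  (v⁴) · u⁻³ = uv⁴
  (uv⁴) · v = uv⁵

Answer: uv⁵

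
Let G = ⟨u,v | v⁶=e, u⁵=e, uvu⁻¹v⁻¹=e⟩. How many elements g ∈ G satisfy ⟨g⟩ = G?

G is cyclic of order 30. An element generates G iff its order is 30, and a cyclic group of order 30 has exactly φ(30) = 8 such elements.

Answer: 8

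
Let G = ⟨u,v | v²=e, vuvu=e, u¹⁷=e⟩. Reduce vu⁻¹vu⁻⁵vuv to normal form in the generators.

Multiply left to right, reducing at each step:
  v · u⁻¹ = uv
  (uv) · v = u
  u · u⁻⁵ = u¹³
  (u¹³) · v = u¹³v
  (u¹³v) · u = u¹²v
  (u¹²v) · v = u¹²

Answer: u¹²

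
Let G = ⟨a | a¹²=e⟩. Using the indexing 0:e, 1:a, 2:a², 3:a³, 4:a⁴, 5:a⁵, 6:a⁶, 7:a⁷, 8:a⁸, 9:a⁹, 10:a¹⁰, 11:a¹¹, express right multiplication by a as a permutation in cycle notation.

(0 1 2 3 4 5 6 7 8 9 10 11)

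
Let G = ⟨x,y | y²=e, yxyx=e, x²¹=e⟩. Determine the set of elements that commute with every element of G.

An element z ∈ Z(G) iff z commutes with every generator.
For example e is central: e·x = x = x·e; e·y = y = y·e.
Whereas x ∉ Z(G) since x·y = xy ≠ x²⁰y = y·x.
Checking each of the 42 elements this way gives Z(G) = {e}, of order 1.

Answer: {e}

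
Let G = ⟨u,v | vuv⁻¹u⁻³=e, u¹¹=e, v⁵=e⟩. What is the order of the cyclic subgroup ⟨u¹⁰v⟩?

|⟨u¹⁰v⟩| equals the order of u¹⁰v. Compute successive powers until reaching e:
  (u¹⁰v)¹ = u¹⁰v, (u¹⁰v)² = u⁷v², (u¹⁰v)³ = u⁹v³, (u¹⁰v)⁴ = u⁴v⁴, (u¹⁰v)⁵ = e.
The smallest positive k with (u¹⁰v)ᵏ = e is 5, so |⟨u¹⁰v⟩| = 5.

Answer: 5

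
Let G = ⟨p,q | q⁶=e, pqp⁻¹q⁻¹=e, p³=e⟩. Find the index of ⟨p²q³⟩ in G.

First find ord(p²q³) by computing successive powers:
  (p²q³)¹ = p²q³, (p²q³)² = p, (p²q³)³ = q³, (p²q³)⁴ = p², (p²q³)⁵ = pq³, (p²q³)⁶ = e.
So |⟨p²q³⟩| = ord(p²q³) = 6. With |G| = 18, by Lagrange [G : ⟨p²q³⟩] = 18/6 = 3.

Answer: 3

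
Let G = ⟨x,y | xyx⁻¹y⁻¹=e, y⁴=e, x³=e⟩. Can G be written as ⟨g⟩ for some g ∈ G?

|G| = 12. The element xy has order 12 (its powers give 12 distinct elements), so ⟨xy⟩ = G and G is cyclic.

Answer: Yes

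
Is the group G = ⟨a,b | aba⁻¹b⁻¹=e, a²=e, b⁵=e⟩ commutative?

Each pair of generators commutes: a·b = ab = b·a. Since the generators pairwise commute, every element of G commutes with every other, so G is abelian.

Answer: Yes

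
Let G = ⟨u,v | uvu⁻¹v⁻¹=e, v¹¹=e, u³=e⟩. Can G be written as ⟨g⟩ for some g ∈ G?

|G| = 33. The element uv has order 33 (its powers give 33 distinct elements), so ⟨uv⟩ = G and G is cyclic.

Answer: Yes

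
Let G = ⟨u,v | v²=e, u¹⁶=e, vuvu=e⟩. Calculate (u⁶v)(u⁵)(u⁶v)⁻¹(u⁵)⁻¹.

[(u⁶v), (u⁵)] = (u⁶v)·(u⁵)·(u⁶v)⁻¹·(u⁵)⁻¹.
  (u⁶v) · (u⁵) = uv
  (uv) · (u⁶v) = u¹¹
  (u¹¹) · (u¹¹) = u⁶

Answer: u⁶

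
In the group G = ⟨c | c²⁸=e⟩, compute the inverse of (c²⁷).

The order of (c²⁷) is 28 (smallest k with (c²⁷)ᵏ = e), so (c²⁷)⁻¹ = (c²⁷)²⁷ = c.
Check: (c²⁷) · c → (c²⁷) · c = e, giving e as required.

Answer: c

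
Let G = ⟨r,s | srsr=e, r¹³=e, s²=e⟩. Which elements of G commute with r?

⟨r⟩ ⊆ C_G(r) since powers of r commute with r; so |C_G(r)| ≥ |⟨r⟩| = 13.
By orbit–stabilizer, |C_G(r)| = |G| / |conj. class of r| = 26 / 2 = 13.
The 13 elements commuting with r are {e, r, r², r³, r⁴, r⁵, r⁶, r⁷, r⁸, r⁹, r¹⁰, r¹¹, r¹²}.

Answer: {e, r, r², r³, r⁴, r⁵, r⁶, r⁷, r⁸, r⁹, r¹⁰, r¹¹, r¹²}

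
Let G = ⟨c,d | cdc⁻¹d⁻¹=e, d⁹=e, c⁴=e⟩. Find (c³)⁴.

Compute successive powers of (c³), reducing at each step:
  (c³)²: (c³) · c³ = c²
  (c³)³: (c²) · c³ = c
  (c³)⁴: c · c³ = e

Answer: e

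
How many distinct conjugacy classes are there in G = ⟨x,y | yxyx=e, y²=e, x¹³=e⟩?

The conjugacy classes (representative and size) are:
  [e] (size 1), [x¹²] (size 2), [x¹¹] (size 2), [x³] (size 2), [x⁴] (size 2), [x⁸] (size 2), [x⁶] (size 2), [y] (size 13).
Class equation: 1 + 2 + 2 + 2 + 2 + 2 + 2 + 13 = 26 = |G|. So G has 8 conjugacy classes.

Answer: 8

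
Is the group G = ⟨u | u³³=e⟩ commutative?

G has a single generator, so G is cyclic and hence abelian.

Answer: Yes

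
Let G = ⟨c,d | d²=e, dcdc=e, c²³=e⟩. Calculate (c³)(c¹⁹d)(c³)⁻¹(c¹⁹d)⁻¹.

[(c³), (c¹⁹d)] = (c³)·(c¹⁹d)·(c³)⁻¹·(c¹⁹d)⁻¹.
  (c³) · (c¹⁹d) = c²²d
  (c²²d) · (c²⁰) = c²d
  (c²d) · (c¹⁹d) = c⁶

Answer: c⁶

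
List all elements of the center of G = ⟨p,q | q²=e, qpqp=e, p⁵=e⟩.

An element z ∈ Z(G) iff z commutes with every generator.
For example e is central: e·p = p = p·e; e·q = q = q·e.
Whereas p ∉ Z(G) since p·q = pq ≠ p⁴q = q·p.
Checking each of the 10 elements this way gives Z(G) = {e}, of order 1.

Answer: {e}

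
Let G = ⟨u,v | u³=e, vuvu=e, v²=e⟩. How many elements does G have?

Enumerate words in the generators, reducing via the relations: the distinct elements are
  {e, u, v, uv, u², u²v}.
No further products give new elements, so |G| = 6.

Answer: 6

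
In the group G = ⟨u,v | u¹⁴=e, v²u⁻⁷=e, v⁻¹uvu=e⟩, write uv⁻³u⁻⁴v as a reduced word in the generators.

Multiply left to right, reducing at each step:
  u · v⁻³ = uv
  (uv) · u⁻⁴ = u⁵v
  (u⁵v) · v = u¹²

Answer: u¹²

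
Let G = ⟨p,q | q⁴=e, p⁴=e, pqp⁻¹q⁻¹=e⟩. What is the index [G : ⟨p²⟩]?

First find ord(p²) by computing successive powers:
  (p²)¹ = p², (p²)² = e.
So |⟨p²⟩| = ord(p²) = 2. With |G| = 16, by Lagrange [G : ⟨p²⟩] = 16/2 = 8.

Answer: 8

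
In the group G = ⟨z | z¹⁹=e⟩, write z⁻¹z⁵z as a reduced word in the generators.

Multiply left to right, reducing at each step:
  (z¹⁸) · z⁵ = z⁴
  (z⁴) · z = z⁵

Answer: z⁵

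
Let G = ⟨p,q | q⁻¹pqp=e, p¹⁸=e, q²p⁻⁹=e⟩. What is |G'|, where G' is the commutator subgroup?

G' = [G, G] is generated by all commutators. The generator-pair commutators are: [p, q] = p².
The subgroup they normally generate is {e, p², p⁴, p⁶, p⁸, p¹⁰, p¹², p¹⁴, p¹⁶}, of order 9.
Check: |G/G'| = 36/9 = 4 is the order of the abelianisation.

Answer: 9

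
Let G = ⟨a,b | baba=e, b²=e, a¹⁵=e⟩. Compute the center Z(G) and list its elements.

An element z ∈ Z(G) iff z commutes with every generator.
For example e is central: e·a = a = a·e; e·b = b = b·e.
Whereas a ∉ Z(G) since a·b = ab ≠ a¹⁴b = b·a.
Checking each of the 30 elements this way gives Z(G) = {e}, of order 1.

Answer: {e}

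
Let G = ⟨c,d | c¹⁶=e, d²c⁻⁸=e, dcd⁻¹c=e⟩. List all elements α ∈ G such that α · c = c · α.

⟨c⟩ ⊆ C_G(c) since powers of c commute with c; so |C_G(c)| ≥ |⟨c⟩| = 16.
By orbit–stabilizer, |C_G(c)| = |G| / |conj. class of c| = 32 / 2 = 16.
The 16 elements commuting with c are {e, c, c², c³, c⁴, c⁵, c⁶, c⁷, c⁸, c⁹, c¹⁰, c¹¹, c¹², c¹³, c¹⁴, c¹⁵}.

Answer: {e, c, c², c³, c⁴, c⁵, c⁶, c⁷, c⁸, c⁹, c¹⁰, c¹¹, c¹², c¹³, c¹⁴, c¹⁵}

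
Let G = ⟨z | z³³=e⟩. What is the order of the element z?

Compute successive powers until reaching e:
  z¹ = z, z² = z², z³ = z³, z⁴ = z⁴, z⁵ = z⁵, z⁶ = z⁶, z⁷ = z⁷, z⁸ = z⁸, z⁹ = z⁹, z¹⁰ = z¹⁰, z¹¹ = z¹¹, z¹² = z¹², z¹³ = z¹³, z¹⁴ = z¹⁴, z¹⁵ = z¹⁵, z¹⁶ = z¹⁶, z¹⁷ = z¹⁷, z¹⁸ = z¹⁸, z¹⁹ = z¹⁹, z²⁰ = z²⁰, z²¹ = z²¹, z²² = z²², z²³ = z²³, z²⁴ = z²⁴, z²⁵ = z²⁵, z²⁶ = z²⁶, z²⁷ = z²⁷, z²⁸ = z²⁸, z²⁹ = z²⁹, z³⁰ = z³⁰, z³¹ = z³¹, z³² = z³², z³³ = e.
The smallest positive k with zᵏ = e is 33.

Answer: 33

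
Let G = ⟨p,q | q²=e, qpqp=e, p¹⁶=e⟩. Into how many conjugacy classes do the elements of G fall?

The conjugacy classes (representative and size) are:
  [e] (size 1), [p¹⁵] (size 2), [p²] (size 2), [p³] (size 2), [p¹²] (size 2), [p⁵] (size 2), [p⁶] (size 2), [p⁷] (size 2), [p⁸] (size 1), [p²q] (size 8), [p¹⁵q] (size 8).
Class equation: 1 + 2 + 2 + 2 + 2 + 2 + 2 + 2 + 1 + 8 + 8 = 32 = |G|. So G has 11 conjugacy classes.

Answer: 11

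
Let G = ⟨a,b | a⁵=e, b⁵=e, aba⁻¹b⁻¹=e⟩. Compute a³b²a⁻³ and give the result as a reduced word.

Multiply left to right, reducing at each step:
  (a³) · b² = a³b²
  (a³b²) · a⁻³ = b²

Answer: b²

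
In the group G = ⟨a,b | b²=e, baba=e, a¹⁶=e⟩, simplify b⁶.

Compute successive powers of b, reducing at each step:
  b²: b · b = e
  b³: e · b = b
  b⁴: b · b = e
  b⁵: e · b = b
  b⁶: b · b = e

Answer: e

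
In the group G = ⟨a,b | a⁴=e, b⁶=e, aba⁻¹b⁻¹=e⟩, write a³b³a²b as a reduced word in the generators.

Multiply left to right, reducing at each step:
  (a³) · b³ = a³b³
  (a³b³) · a² = ab³
  (ab³) · b = ab⁴

Answer: ab⁴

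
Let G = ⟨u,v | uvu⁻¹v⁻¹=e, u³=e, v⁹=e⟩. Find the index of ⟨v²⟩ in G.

First find ord(v²) by computing successive powers:
  (v²)¹ = v², (v²)² = v⁴, (v²)³ = v⁶, (v²)⁴ = v⁸, (v²)⁵ = v, (v²)⁶ = v³, (v²)⁷ = v⁵, (v²)⁸ = v⁷, (v²)⁹ = e.
So |⟨v²⟩| = ord(v²) = 9. With |G| = 27, by Lagrange [G : ⟨v²⟩] = 27/9 = 3.

Answer: 3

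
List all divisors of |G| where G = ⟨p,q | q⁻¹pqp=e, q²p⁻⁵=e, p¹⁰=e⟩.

|G| = 20 = 2² · 5. By Lagrange's theorem the order of any subgroup divides 20; the divisors of 20 are 1, 2, 4, 5, 10, 20.

Answer: 1, 2, 4, 5, 10, 20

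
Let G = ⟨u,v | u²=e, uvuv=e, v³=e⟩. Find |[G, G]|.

G' = [G, G] is generated by all commutators. The generator-pair commutators are: [u, v] = v.
The subgroup they normally generate is {e, v, v²}, of order 3.
Check: |G/G'| = 6/3 = 2 is the order of the abelianisation.

Answer: 3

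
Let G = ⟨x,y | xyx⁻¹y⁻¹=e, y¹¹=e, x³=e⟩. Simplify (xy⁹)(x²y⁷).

Compute (xy⁹) · (x²y⁷) by multiplying left to right and reducing via the relations at each step:
  (xy⁹) · x² = y⁹
  (y⁹) · y⁷ = y⁵

Answer: y⁵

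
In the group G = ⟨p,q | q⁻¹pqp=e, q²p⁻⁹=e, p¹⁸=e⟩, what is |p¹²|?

Compute successive powers until reaching e:
  (p¹²)¹ = p¹², (p¹²)² = p⁶, (p¹²)³ = e.
The smallest positive k with (p¹²)ᵏ = e is 3.

Answer: 3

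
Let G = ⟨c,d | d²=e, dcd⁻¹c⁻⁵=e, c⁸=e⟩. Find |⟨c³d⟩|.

|⟨c³d⟩| equals the order of c³d. Compute successive powers until reaching e:
  (c³d)¹ = c³d, (c³d)² = c², (c³d)³ = c⁵d, (c³d)⁴ = c⁴, (c³d)⁵ = c⁷d, (c³d)⁶ = c⁶, (c³d)⁷ = cd, (c³d)⁸ = e.
The smallest positive k with (c³d)ᵏ = e is 8, so |⟨c³d⟩| = 8.

Answer: 8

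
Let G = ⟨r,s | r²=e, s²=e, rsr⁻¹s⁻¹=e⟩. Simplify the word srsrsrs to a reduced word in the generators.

Multiply left to right, reducing at each step:
  s · r = rs
  (rs) · s = r
  r · r = e
  e · s = s
  s · r = rs
  (rs) · s = r

Answer: r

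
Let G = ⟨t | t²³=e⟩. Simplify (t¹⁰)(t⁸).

Compute (t¹⁰) · (t⁸) by multiplying left to right and reducing via the relations at each step:
  (t¹⁰) · t⁸ = t¹⁸

Answer: t¹⁸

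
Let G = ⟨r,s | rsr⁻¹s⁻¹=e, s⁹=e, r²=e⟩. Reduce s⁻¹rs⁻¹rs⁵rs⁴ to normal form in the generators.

Multiply left to right, reducing at each step:
  (s⁸) · r = rs⁸
  (rs⁸) · s⁻¹ = rs⁷
  (rs⁷) · r = s⁷
  (s⁷) · s⁵ = s³
  (s³) · r = rs³
  (rs³) · s⁴ = rs⁷

Answer: rs⁷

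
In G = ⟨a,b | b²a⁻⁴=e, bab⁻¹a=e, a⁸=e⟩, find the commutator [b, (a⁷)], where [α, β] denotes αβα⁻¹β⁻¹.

[b, (a⁷)] = b·(a⁷)·b⁻¹·(a⁷)⁻¹.
  b · (a⁷) = ab
  (ab) · (b⁻¹) = a
  a · a = a²

Answer: a²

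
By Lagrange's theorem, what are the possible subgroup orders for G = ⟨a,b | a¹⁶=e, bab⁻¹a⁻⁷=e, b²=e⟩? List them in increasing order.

|G| = 32 = 2⁵. By Lagrange's theorem the order of any subgroup divides 32; the divisors of 32 are 1, 2, 4, 8, 16, 32.

Answer: 1, 2, 4, 8, 16, 32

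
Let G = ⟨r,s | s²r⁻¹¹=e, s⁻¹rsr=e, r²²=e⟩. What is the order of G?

Enumerate words in the generators, reducing via the relations: the distinct elements are
  {e, r, s, rs, r², r³, r⁴, r⁵, r⁶, r⁷, r⁸, r⁹, r²s, r²¹, r²⁰, r³s, r¹², r¹³, r¹¹, r¹⁰, r¹⁴, r¹⁵, r¹⁶, r¹⁷, r¹⁸, r¹⁹, r⁴s, r⁵s, r⁶s, r⁷s, r⁸s, r⁹s, s⁻¹, rs⁻¹, r¹⁰s, r²s⁻¹, r³s⁻¹, r⁴s⁻¹, r⁵s⁻¹, r⁶s⁻¹, r⁷s⁻¹, r⁸s⁻¹, r⁹s⁻¹, r¹⁰s⁻¹}.
No further products give new elements, so |G| = 44.

Answer: 44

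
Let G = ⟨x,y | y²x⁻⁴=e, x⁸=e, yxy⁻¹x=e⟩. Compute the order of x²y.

Compute successive powers until reaching e:
  (x²y)¹ = x²y, (x²y)² = x⁴, (x²y)³ = x²y⁻¹, (x²y)⁴ = e.
The smallest positive k with (x²y)ᵏ = e is 4.

Answer: 4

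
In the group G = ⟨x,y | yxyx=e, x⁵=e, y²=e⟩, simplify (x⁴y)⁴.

Compute successive powers of (x⁴y), reducing at each step:
  (x⁴y)²: (x⁴y) · x⁴ = y;   y · y = e
  (x⁴y)³: e · x⁴ = x⁴;   (x⁴) · y = x⁴y
  (x⁴y)⁴: (x⁴y) · x⁴ = y;   y · y = e

Answer: e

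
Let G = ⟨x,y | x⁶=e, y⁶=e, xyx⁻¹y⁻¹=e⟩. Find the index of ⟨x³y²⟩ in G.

First find ord(x³y²) by computing successive powers:
  (x³y²)¹ = x³y², (x³y²)² = y⁴, (x³y²)³ = x³, (x³y²)⁴ = y², (x³y²)⁵ = x³y⁴, (x³y²)⁶ = e.
So |⟨x³y²⟩| = ord(x³y²) = 6. With |G| = 36, by Lagrange [G : ⟨x³y²⟩] = 36/6 = 6.

Answer: 6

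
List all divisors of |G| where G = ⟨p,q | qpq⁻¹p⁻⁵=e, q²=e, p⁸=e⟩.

|G| = 16 = 2⁴. By Lagrange's theorem the order of any subgroup divides 16; the divisors of 16 are 1, 2, 4, 8, 16.

Answer: 1, 2, 4, 8, 16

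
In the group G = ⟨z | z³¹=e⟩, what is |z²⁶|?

Compute successive powers until reaching e:
  (z²⁶)¹ = z²⁶, (z²⁶)² = z²¹, (z²⁶)³ = z¹⁶, (z²⁶)⁴ = z¹¹, (z²⁶)⁵ = z⁶, (z²⁶)⁶ = z, (z²⁶)⁷ = z²⁷, (z²⁶)⁸ = z²², (z²⁶)⁹ = z¹⁷, (z²⁶)¹⁰ = z¹², (z²⁶)¹¹ = z⁷, (z²⁶)¹² = z², (z²⁶)¹³ = z²⁸, (z²⁶)¹⁴ = z²³, (z²⁶)¹⁵ = z¹⁸, (z²⁶)¹⁶ = z¹³, (z²⁶)¹⁷ = z⁸, (z²⁶)¹⁸ = z³, (z²⁶)¹⁹ = z²⁹, (z²⁶)²⁰ = z²⁴, (z²⁶)²¹ = z¹⁹, (z²⁶)²² = z¹⁴, (z²⁶)²³ = z⁹, (z²⁶)²⁴ = z⁴, (z²⁶)²⁵ = z³⁰, (z²⁶)²⁶ = z²⁵, (z²⁶)²⁷ = z²⁰, (z²⁶)²⁸ = z¹⁵, (z²⁶)²⁹ = z¹⁰, (z²⁶)³⁰ = z⁵, (z²⁶)³¹ = e.
The smallest positive k with (z²⁶)ᵏ = e is 31.

Answer: 31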